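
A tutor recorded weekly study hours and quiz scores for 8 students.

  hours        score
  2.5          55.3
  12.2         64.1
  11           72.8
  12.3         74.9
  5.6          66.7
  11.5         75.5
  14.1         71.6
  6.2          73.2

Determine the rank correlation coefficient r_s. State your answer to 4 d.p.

0.3810

Rank hours: 1, 6, 4, 7, 2, 5, 8, 3
Rank score: 1, 2, 5, 7, 3, 8, 4, 6
d = rank(hours) − rank(score): 0, 4, -1, 0, -1, -3, 4, -3; Σd² = 52
ρ = 1 − 6Σd² / [n(n²−1)] = 1 − 6×52 / (8×63) = 1 − 312/504 ≈ 0.3810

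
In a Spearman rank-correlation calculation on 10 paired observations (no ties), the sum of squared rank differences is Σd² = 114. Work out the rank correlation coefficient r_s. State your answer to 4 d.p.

0.3091

ρ = 1 − 6Σd² / [n(n²−1)] = 1 − 6×114 / (10×99)
  = 1 − 684/990 = 1 − 0.69091 ≈ 0.3091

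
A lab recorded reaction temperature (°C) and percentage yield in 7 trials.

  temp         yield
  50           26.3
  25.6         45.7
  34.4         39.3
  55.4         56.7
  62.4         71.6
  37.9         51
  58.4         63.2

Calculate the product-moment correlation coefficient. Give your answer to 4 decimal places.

n = 7, Σx = 324.1, Σy = 353.8, Σx² = 16148.61, Σy² = 19261.36, Σxy = 17069.64
nΣxy − ΣxΣy = 119487.48 − 114666.58 = 4820.9
nΣx² − (Σx)² = 113040.27 − 105040.81 = 7999.46; nΣy² − (Σy)² = 134829.52 − 125174.44 = 9655.08
r = 4820.9 / √(7999.46 × 9655.08) = 4820.9 / 8788.3688 ≈ 0.5486

0.5486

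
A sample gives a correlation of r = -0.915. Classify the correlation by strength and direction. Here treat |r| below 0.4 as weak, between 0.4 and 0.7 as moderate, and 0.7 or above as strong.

strong negative

r = -0.915 < 0 so the relationship is negative.
|r| = 0.915, which falls in the strong range.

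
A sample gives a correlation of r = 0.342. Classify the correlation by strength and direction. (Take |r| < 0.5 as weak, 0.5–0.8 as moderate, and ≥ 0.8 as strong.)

weak positive

r = 0.342 > 0 so the relationship is positive.
|r| = 0.342, which falls in the weak range.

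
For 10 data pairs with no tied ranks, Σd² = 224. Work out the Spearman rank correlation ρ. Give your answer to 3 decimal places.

ρ = 1 − 6Σd² / [n(n²−1)] = 1 − 6×224 / (10×99)
  = 1 − 1344/990 = 1 − 1.3576 ≈ -0.358

-0.358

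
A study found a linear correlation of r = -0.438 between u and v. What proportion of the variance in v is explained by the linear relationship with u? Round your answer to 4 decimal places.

0.1918

r² = (-0.438)² = 0.1918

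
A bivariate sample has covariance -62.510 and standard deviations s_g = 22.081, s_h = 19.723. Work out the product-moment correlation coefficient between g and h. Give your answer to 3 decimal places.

r = Cov(g,h) / (s_g · s_h) = -62.510 / (22.081 × 19.723)
  = -62.510 / 435.5036 ≈ -0.144

-0.144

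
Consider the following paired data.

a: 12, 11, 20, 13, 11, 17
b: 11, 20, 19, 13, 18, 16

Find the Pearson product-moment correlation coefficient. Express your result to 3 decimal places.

0.199

n = 6, Σa = 84, Σb = 97, Σa² = 1244, Σb² = 1631, Σab = 1371
nΣab − ΣaΣb = 8226 − 8148 = 78
nΣa² − (Σa)² = 7464 − 7056 = 408; nΣb² − (Σb)² = 9786 − 9409 = 377
r = 78 / √(408 × 377) = 78 / 392.1938 ≈ 0.199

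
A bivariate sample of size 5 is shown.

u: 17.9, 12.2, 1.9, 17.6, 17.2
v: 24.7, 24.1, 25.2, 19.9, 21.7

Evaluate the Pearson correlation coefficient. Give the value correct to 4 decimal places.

-0.6026

n = 5, Σu = 66.8, Σv = 115.6, Σu² = 1078.46, Σv² = 2692.84, Σuv = 1507.51
nΣuv − ΣuΣv = 7537.55 − 7722.08 = -184.53
nΣu² − (Σu)² = 5392.3 − 4462.24 = 930.06; nΣv² − (Σv)² = 13464.2 − 13363.36 = 100.84
r = -184.53 / √(930.06 × 100.84) = -184.53 / 306.2470 ≈ -0.6026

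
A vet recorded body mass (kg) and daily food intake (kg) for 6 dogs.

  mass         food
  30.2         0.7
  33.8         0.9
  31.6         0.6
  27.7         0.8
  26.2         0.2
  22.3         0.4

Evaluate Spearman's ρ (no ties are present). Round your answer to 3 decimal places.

0.714

Rank mass: 4, 6, 5, 3, 2, 1
Rank food: 4, 6, 3, 5, 1, 2
d = rank(mass) − rank(food): 0, 0, 2, -2, 1, -1; Σd² = 10
ρ = 1 − 6Σd² / [n(n²−1)] = 1 − 6×10 / (6×35) = 1 − 60/210 ≈ 0.714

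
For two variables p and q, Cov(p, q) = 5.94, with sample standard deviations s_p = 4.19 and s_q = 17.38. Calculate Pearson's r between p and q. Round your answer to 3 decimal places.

r = Cov(p,q) / (s_p · s_q) = 5.94 / (4.19 × 17.38)
  = 5.94 / 72.8222 ≈ 0.082

0.082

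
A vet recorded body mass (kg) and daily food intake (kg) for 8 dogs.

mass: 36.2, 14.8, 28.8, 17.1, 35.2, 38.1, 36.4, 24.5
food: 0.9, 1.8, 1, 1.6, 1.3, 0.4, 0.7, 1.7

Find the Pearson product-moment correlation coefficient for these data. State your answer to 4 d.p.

n = 8, Σx = 231.1, Σy = 9.4, Σx² = 7267.19, Σy² = 12.84, Σxy = 243.51
nΣxy − ΣxΣy = 1948.08 − 2172.34 = -224.26
nΣx² − (Σx)² = 58137.52 − 53407.21 = 4730.31; nΣy² − (Σy)² = 102.72 − 88.36 = 14.36
r = -224.26 / √(4730.31 × 14.36) = -224.26 / 260.6286 ≈ -0.8605

-0.8605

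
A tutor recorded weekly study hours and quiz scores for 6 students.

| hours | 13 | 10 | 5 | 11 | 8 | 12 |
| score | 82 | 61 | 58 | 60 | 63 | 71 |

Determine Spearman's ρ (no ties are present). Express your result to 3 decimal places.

0.771

Rank hours: 6, 3, 1, 4, 2, 5
Rank score: 6, 3, 1, 2, 4, 5
d = rank(hours) − rank(score): 0, 0, 0, 2, -2, 0; Σd² = 8
ρ = 1 − 6Σd² / [n(n²−1)] = 1 − 6×8 / (6×35) = 1 − 48/210 ≈ 0.771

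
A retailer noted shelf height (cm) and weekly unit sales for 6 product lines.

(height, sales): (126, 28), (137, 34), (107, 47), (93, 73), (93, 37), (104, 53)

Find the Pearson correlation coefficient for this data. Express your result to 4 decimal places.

-0.6597

n = 6, Σx = 660, Σy = 272, Σx² = 74208, Σy² = 13656, Σxy = 28957
nΣxy − ΣxΣy = 173742 − 179520 = -5778
nΣx² − (Σx)² = 445248 − 435600 = 9648; nΣy² − (Σy)² = 81936 − 73984 = 7952
r = -5778 / √(9648 × 7952) = -5778 / 8759.0465 ≈ -0.6597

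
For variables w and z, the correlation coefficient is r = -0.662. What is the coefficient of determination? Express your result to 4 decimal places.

r² = (-0.662)² = 0.4382

0.4382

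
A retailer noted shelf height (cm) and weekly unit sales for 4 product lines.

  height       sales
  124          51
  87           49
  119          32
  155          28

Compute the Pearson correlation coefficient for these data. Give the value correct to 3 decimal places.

n = 4, Σx = 485, Σy = 160, Σx² = 61131, Σy² = 6810, Σxy = 18735
nΣxy − ΣxΣy = 74940 − 77600 = -2660
nΣx² − (Σx)² = 244524 − 235225 = 9299; nΣy² − (Σy)² = 27240 − 25600 = 1640
r = -2660 / √(9299 × 1640) = -2660 / 3905.1709 ≈ -0.681

-0.681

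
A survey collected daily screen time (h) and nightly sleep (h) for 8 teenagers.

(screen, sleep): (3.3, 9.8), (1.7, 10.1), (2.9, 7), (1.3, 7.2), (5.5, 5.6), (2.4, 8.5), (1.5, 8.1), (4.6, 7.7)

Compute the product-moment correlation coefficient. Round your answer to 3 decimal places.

-0.488

n = 8, Σx = 23.2, Σy = 64, Σx² = 83.3, Σy² = 527.4, Σxy = 177.94
nΣxy − ΣxΣy = 1423.52 − 1484.8 = -61.28
nΣx² − (Σx)² = 666.4 − 538.24 = 128.16; nΣy² − (Σy)² = 4219.2 − 4096 = 123.2
r = -61.28 / √(128.16 × 123.2) = -61.28 / 125.6555 ≈ -0.488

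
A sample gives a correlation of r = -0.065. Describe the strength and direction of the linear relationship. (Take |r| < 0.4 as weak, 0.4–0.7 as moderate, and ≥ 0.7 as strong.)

r = -0.065 < 0 so the relationship is negative.
|r| = 0.065, which falls in the weak range.

weak negative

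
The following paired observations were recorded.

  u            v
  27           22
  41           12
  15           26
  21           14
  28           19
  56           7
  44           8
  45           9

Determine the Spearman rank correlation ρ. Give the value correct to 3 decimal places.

-0.905

Rank u: 3, 5, 1, 2, 4, 8, 6, 7
Rank v: 7, 4, 8, 5, 6, 1, 2, 3
d = rank(u) − rank(v): -4, 1, -7, -3, -2, 7, 4, 4; Σd² = 160
ρ = 1 − 6Σd² / [n(n²−1)] = 1 − 6×160 / (8×63) = 1 − 960/504 ≈ -0.905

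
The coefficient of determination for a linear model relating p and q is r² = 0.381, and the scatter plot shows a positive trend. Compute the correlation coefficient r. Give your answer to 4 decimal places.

0.6173

|r| = √0.381 = 0.6173
The association is positive, so r = 0.6173.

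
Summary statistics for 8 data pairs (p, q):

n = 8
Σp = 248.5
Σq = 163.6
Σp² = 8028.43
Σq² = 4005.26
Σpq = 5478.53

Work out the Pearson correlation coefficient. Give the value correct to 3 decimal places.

r = (nΣpq − ΣpΣq) / √[(nΣp² − (Σp)²)(nΣq² − (Σq)²)]
Numerator: 8×5478.53 − 248.5×163.6 = 3173.64
Denominator: √[(64227.44 − 61752.25)(32042.08 − 26764.96)] = √[2475.19 × 5277.12] = 3614.1216
r = 3173.64 / 3614.1216 ≈ 0.878

0.878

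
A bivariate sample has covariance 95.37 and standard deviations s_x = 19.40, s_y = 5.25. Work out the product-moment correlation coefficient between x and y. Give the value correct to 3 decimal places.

0.936

r = Cov(x,y) / (s_x · s_y) = 95.37 / (19.40 × 5.25)
  = 95.37 / 101.8500 ≈ 0.936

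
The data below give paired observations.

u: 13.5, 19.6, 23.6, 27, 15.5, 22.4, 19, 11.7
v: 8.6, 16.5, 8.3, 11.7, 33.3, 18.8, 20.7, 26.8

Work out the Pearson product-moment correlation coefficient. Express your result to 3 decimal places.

n = 8, Σu = 152.3, Σv = 144.7, Σu² = 3092.27, Σv² = 3161.05, Σuv = 2595.41
nΣuv − ΣuΣv = 20763.28 − 22037.81 = -1274.53
nΣu² − (Σu)² = 24738.16 − 23195.29 = 1542.87; nΣv² − (Σv)² = 25288.4 − 20938.09 = 4350.31
r = -1274.53 / √(1542.87 × 4350.31) = -1274.53 / 2590.7456 ≈ -0.492

-0.492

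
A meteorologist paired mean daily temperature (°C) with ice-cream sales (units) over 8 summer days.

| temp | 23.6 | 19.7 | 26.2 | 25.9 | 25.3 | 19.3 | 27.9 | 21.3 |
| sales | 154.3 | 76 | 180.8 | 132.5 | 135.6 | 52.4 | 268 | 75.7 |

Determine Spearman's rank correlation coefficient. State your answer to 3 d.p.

0.881

Rank temp: 4, 2, 7, 6, 5, 1, 8, 3
Rank sales: 6, 3, 7, 4, 5, 1, 8, 2
d = rank(temp) − rank(sales): -2, -1, 0, 2, 0, 0, 0, 1; Σd² = 10
ρ = 1 − 6Σd² / [n(n²−1)] = 1 − 6×10 / (8×63) = 1 − 60/504 ≈ 0.881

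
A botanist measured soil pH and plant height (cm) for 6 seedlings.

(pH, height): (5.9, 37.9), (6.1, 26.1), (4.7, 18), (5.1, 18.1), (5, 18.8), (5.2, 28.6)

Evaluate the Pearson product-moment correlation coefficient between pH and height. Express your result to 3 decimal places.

0.728

n = 6, Σx = 32, Σy = 147.5, Σx² = 172.16, Σy² = 3940.63, Σxy = 802.45
nΣxy − ΣxΣy = 4814.7 − 4720 = 94.7
nΣx² − (Σx)² = 1032.96 − 1024 = 8.96; nΣy² − (Σy)² = 23643.78 − 21756.25 = 1887.53
r = 94.7 / √(8.96 × 1887.53) = 94.7 / 130.0472 ≈ 0.728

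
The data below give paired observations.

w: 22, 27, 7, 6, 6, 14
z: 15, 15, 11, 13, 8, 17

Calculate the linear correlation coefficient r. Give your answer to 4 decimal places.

n = 6, Σw = 82, Σz = 79, Σw² = 1530, Σz² = 1093, Σwz = 1176
nΣwz − ΣwΣz = 7056 − 6478 = 578
nΣw² − (Σw)² = 9180 − 6724 = 2456; nΣz² − (Σz)² = 6558 − 6241 = 317
r = 578 / √(2456 × 317) = 578 / 882.3559 ≈ 0.6551

0.6551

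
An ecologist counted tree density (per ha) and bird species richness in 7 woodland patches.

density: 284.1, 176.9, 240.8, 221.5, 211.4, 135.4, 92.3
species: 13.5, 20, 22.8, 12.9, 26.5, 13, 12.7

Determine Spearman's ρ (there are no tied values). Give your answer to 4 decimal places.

0.4286

Rank density: 7, 3, 6, 5, 4, 2, 1
Rank species: 4, 5, 6, 2, 7, 3, 1
d = rank(density) − rank(species): 3, -2, 0, 3, -3, -1, 0; Σd² = 32
ρ = 1 − 6Σd² / [n(n²−1)] = 1 − 6×32 / (7×48) = 1 − 192/336 ≈ 0.4286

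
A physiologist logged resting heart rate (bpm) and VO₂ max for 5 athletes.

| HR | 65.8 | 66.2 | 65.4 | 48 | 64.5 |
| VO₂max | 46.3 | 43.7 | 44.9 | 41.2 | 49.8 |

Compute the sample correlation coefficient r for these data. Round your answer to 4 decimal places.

n = 5, Σx = 309.9, Σy = 225.9, Σx² = 19453.49, Σy² = 10246.87, Σxy = 14065.64
nΣxy − ΣxΣy = 70328.2 − 70006.41 = 321.79
nΣx² − (Σx)² = 97267.45 − 96038.01 = 1229.44; nΣy² − (Σy)² = 51234.35 − 51030.81 = 203.54
r = 321.79 / √(1229.44 × 203.54) = 321.79 / 500.2402 ≈ 0.6433

0.6433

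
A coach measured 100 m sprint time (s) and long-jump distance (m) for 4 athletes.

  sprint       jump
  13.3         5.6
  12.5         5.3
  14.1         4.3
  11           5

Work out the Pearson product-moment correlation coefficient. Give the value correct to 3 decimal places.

-0.310

n = 4, Σx = 50.9, Σy = 20.2, Σx² = 652.95, Σy² = 102.94, Σxy = 256.36
nΣxy − ΣxΣy = 1025.44 − 1028.18 = -2.74
nΣx² − (Σx)² = 2611.8 − 2590.81 = 20.99; nΣy² − (Σy)² = 411.76 − 408.04 = 3.72
r = -2.74 / √(20.99 × 3.72) = -2.74 / 8.8364 ≈ -0.310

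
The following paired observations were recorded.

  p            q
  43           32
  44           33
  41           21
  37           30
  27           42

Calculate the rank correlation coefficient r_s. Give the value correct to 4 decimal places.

Rank p: 4, 5, 3, 2, 1
Rank q: 3, 4, 1, 2, 5
d = rank(p) − rank(q): 1, 1, 2, 0, -4; Σd² = 22
ρ = 1 − 6Σd² / [n(n²−1)] = 1 − 6×22 / (5×24) = 1 − 132/120 ≈ -0.1000

-0.1000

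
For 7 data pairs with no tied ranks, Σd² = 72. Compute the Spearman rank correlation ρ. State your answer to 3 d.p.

-0.286

ρ = 1 − 6Σd² / [n(n²−1)] = 1 − 6×72 / (7×48)
  = 1 − 432/336 = 1 − 1.2857 ≈ -0.286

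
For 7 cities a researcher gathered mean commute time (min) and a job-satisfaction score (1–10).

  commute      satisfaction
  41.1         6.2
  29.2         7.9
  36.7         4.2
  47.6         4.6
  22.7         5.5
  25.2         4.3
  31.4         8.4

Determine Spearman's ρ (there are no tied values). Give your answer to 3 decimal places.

-0.071

Rank commute: 6, 3, 5, 7, 1, 2, 4
Rank satisfaction: 5, 6, 1, 3, 4, 2, 7
d = rank(commute) − rank(satisfaction): 1, -3, 4, 4, -3, 0, -3; Σd² = 60
ρ = 1 − 6Σd² / [n(n²−1)] = 1 − 6×60 / (7×48) = 1 − 360/336 ≈ -0.071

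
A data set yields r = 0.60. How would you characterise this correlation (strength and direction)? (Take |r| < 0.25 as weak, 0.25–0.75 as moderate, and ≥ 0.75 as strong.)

moderate positive

r = 0.60 > 0 so the relationship is positive.
|r| = 0.60, which falls in the moderate range.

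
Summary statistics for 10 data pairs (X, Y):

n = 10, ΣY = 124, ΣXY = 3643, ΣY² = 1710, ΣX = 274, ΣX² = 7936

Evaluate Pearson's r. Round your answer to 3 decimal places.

0.903

r = (nΣXY − ΣXΣY) / √[(nΣX² − (ΣX)²)(nΣY² − (ΣY)²)]
Numerator: 10×3643 − 274×124 = 2454
Denominator: √[(79360 − 75076)(17100 − 15376)] = √[4284 × 1724] = 2717.6490
r = 2454 / 2717.6490 ≈ 0.903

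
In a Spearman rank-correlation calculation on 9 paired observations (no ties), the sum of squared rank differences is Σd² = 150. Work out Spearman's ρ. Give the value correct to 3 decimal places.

ρ = 1 − 6Σd² / [n(n²−1)] = 1 − 6×150 / (9×80)
  = 1 − 900/720 = 1 − 1.2500 ≈ -0.250

-0.250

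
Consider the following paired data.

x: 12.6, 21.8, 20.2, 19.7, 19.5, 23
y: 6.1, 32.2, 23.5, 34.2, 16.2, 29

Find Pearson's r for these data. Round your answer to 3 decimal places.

0.830

n = 6, Σx = 116.8, Σy = 141.2, Σx² = 2339.38, Σy² = 3899.38, Σxy = 2910.16
nΣxy − ΣxΣy = 17460.96 − 16492.16 = 968.8
nΣx² − (Σx)² = 14036.28 − 13642.24 = 394.04; nΣy² − (Σy)² = 23396.28 − 19937.44 = 3458.84
r = 968.8 / √(394.04 × 3458.84) = 968.8 / 1167.4422 ≈ 0.830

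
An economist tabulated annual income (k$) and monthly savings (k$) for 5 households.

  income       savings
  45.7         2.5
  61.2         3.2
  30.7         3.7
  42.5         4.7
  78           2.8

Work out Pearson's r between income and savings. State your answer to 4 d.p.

n = 5, Σx = 258.1, Σy = 16.9, Σx² = 14666.67, Σy² = 60.11, Σxy = 841.83
nΣxy − ΣxΣy = 4209.15 − 4361.89 = -152.74
nΣx² − (Σx)² = 73333.35 − 66615.61 = 6717.74; nΣy² − (Σy)² = 300.55 − 285.61 = 14.94
r = -152.74 / √(6717.74 × 14.94) = -152.74 / 316.8013 ≈ -0.4821

-0.4821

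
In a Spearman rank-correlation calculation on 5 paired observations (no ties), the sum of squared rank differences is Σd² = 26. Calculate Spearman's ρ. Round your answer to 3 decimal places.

ρ = 1 − 6Σd² / [n(n²−1)] = 1 − 6×26 / (5×24)
  = 1 − 156/120 = 1 − 1.3000 ≈ -0.300

-0.300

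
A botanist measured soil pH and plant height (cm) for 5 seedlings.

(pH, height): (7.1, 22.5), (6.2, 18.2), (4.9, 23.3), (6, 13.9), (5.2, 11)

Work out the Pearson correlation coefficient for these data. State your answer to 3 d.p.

0.249

n = 5, Σx = 29.4, Σy = 88.9, Σx² = 175.9, Σy² = 1694.59, Σxy = 527.36
nΣxy − ΣxΣy = 2636.8 − 2613.66 = 23.14
nΣx² − (Σx)² = 879.5 − 864.36 = 15.14; nΣy² − (Σy)² = 8472.95 − 7903.21 = 569.74
r = 23.14 / √(15.14 × 569.74) = 23.14 / 92.8755 ≈ 0.249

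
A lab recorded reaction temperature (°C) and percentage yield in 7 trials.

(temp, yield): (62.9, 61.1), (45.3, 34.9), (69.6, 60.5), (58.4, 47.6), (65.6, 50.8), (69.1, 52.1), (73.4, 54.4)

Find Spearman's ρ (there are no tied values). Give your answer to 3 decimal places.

Rank temp: 3, 1, 6, 2, 4, 5, 7
Rank yield: 7, 1, 6, 2, 3, 4, 5
d = rank(temp) − rank(yield): -4, 0, 0, 0, 1, 1, 2; Σd² = 22
ρ = 1 − 6Σd² / [n(n²−1)] = 1 − 6×22 / (7×48) = 1 − 132/336 ≈ 0.607

0.607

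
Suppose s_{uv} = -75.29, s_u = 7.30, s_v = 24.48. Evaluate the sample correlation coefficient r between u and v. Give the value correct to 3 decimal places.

r = Cov(u,v) / (s_u · s_v) = -75.29 / (7.30 × 24.48)
  = -75.29 / 178.7040 ≈ -0.421

-0.421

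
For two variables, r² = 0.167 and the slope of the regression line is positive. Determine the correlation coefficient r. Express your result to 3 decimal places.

0.409

|r| = √0.167 = 0.409
The association is positive, so r = 0.409.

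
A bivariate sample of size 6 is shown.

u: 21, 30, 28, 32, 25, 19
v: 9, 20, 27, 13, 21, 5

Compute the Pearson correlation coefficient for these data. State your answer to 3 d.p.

n = 6, Σu = 155, Σv = 95, Σu² = 4135, Σv² = 1845, Σuv = 2581
nΣuv − ΣuΣv = 15486 − 14725 = 761
nΣu² − (Σu)² = 24810 − 24025 = 785; nΣv² − (Σv)² = 11070 − 9025 = 2045
r = 761 / √(785 × 2045) = 761 / 1267.0142 ≈ 0.601

0.601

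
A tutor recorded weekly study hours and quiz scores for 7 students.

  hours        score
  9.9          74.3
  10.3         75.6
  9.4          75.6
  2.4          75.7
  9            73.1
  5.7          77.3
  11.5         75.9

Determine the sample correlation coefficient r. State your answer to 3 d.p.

-0.313

n = 7, Σx = 58.2, Σy = 527.5, Σx² = 543.96, Σy² = 39761.41, Σxy = 4377.93
nΣxy − ΣxΣy = 30645.51 − 30700.5 = -54.99
nΣx² − (Σx)² = 3807.72 − 3387.24 = 420.48; nΣy² − (Σy)² = 278329.87 − 278256.25 = 73.62
r = -54.99 / √(420.48 × 73.62) = -54.99 / 175.9424 ≈ -0.313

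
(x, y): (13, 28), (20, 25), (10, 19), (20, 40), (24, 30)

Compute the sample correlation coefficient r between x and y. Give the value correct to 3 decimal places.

n = 5, Σx = 87, Σy = 142, Σx² = 1645, Σy² = 4270, Σxy = 2574
nΣxy − ΣxΣy = 12870 − 12354 = 516
nΣx² − (Σx)² = 8225 − 7569 = 656; nΣy² − (Σy)² = 21350 − 20164 = 1186
r = 516 / √(656 × 1186) = 516 / 882.0522 ≈ 0.585

0.585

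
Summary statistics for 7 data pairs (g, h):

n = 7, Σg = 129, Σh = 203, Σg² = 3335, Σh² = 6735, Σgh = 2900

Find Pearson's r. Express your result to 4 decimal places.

-0.9332

r = (nΣgh − ΣgΣh) / √[(nΣg² − (Σg)²)(nΣh² − (Σh)²)]
Numerator: 7×2900 − 129×203 = -5887
Denominator: √[(23345 − 16641)(47145 − 41209)] = √[6704 × 5936] = 6308.3234
r = -5887 / 6308.3234 ≈ -0.9332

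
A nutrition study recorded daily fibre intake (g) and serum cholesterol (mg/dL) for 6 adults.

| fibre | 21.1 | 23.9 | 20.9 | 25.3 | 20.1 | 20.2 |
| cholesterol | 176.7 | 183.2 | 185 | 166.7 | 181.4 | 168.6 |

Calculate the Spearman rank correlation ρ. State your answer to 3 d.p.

Rank fibre: 4, 5, 3, 6, 1, 2
Rank cholesterol: 3, 5, 6, 1, 4, 2
d = rank(fibre) − rank(cholesterol): 1, 0, -3, 5, -3, 0; Σd² = 44
ρ = 1 − 6Σd² / [n(n²−1)] = 1 − 6×44 / (6×35) = 1 − 264/210 ≈ -0.257

-0.257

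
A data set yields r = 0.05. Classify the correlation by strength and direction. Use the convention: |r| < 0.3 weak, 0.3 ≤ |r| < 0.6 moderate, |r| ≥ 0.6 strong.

r = 0.05 > 0 so the relationship is positive.
|r| = 0.05, which falls in the weak range.

weak positive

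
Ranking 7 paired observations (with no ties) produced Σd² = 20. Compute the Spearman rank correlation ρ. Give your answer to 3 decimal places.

0.643

ρ = 1 − 6Σd² / [n(n²−1)] = 1 − 6×20 / (7×48)
  = 1 − 120/336 = 1 − 0.3571 ≈ 0.643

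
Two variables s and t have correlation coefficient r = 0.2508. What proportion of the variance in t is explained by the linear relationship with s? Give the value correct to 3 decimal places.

0.063

r² = (0.2508)² = 0.063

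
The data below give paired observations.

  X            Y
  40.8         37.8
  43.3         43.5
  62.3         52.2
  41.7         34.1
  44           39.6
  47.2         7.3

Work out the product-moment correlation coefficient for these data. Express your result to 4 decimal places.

n = 6, ΣX = 279.3, ΣY = 214.5, ΣX² = 13323.55, ΣY² = 8830.19, ΣXY = 10186.78
nΣXY − ΣXΣY = 61120.68 − 59909.85 = 1210.83
nΣX² − (ΣX)² = 79941.3 − 78008.49 = 1932.81; nΣY² − (ΣY)² = 52981.14 − 46010.25 = 6970.89
r = 1210.83 / √(1932.81 × 6970.89) = 1210.83 / 3670.6138 ≈ 0.3299

0.3299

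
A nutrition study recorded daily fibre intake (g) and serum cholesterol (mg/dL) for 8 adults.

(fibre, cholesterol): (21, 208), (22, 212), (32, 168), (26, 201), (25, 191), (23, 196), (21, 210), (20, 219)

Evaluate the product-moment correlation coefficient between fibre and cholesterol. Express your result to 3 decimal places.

-0.939

n = 8, Σx = 190, Σy = 1605, Σx² = 4620, Σy² = 323791, Σxy = 37707
nΣxy − ΣxΣy = 301656 − 304950 = -3294
nΣx² − (Σx)² = 36960 − 36100 = 860; nΣy² − (Σy)² = 2590328 − 2576025 = 14303
r = -3294 / √(860 × 14303) = -3294 / 3507.2183 ≈ -0.939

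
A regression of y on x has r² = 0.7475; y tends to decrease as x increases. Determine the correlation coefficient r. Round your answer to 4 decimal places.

-0.8646

|r| = √0.7475 = 0.8646
The association is negative, so r = −0.8646.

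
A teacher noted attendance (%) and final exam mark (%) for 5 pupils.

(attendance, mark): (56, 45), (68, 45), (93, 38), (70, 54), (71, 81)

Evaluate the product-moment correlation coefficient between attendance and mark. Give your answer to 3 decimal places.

-0.206

n = 5, Σx = 358, Σy = 263, Σx² = 26350, Σy² = 14971, Σxy = 18645
nΣxy − ΣxΣy = 93225 − 94154 = -929
nΣx² − (Σx)² = 131750 − 128164 = 3586; nΣy² − (Σy)² = 74855 − 69169 = 5686
r = -929 / √(3586 × 5686) = -929 / 4515.5283 ≈ -0.206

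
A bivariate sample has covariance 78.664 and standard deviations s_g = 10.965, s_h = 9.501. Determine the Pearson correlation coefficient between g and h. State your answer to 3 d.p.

r = Cov(g,h) / (s_g · s_h) = 78.664 / (10.965 × 9.501)
  = 78.664 / 104.1785 ≈ 0.755

0.755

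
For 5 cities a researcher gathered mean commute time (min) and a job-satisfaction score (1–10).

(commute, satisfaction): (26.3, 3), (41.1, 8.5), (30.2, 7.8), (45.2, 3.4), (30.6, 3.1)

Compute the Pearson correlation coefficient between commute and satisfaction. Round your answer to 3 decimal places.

0.199

n = 5, Σx = 173.4, Σy = 25.8, Σx² = 6272.34, Σy² = 163.26, Σxy = 912.35
nΣxy − ΣxΣy = 4561.75 − 4473.72 = 88.03
nΣx² − (Σx)² = 31361.7 − 30067.56 = 1294.14; nΣy² − (Σy)² = 816.3 − 665.64 = 150.66
r = 88.03 / √(1294.14 × 150.66) = 88.03 / 441.5599 ≈ 0.199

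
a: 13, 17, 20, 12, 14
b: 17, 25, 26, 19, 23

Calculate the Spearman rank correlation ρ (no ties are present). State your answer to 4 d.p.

Rank a: 2, 4, 5, 1, 3
Rank b: 1, 4, 5, 2, 3
d = rank(a) − rank(b): 1, 0, 0, -1, 0; Σd² = 2
ρ = 1 − 6Σd² / [n(n²−1)] = 1 − 6×2 / (5×24) = 1 − 12/120 ≈ 0.9000

0.9000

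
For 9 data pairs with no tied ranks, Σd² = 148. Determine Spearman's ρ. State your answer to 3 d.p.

-0.233

ρ = 1 − 6Σd² / [n(n²−1)] = 1 − 6×148 / (9×80)
  = 1 − 888/720 = 1 − 1.2333 ≈ -0.233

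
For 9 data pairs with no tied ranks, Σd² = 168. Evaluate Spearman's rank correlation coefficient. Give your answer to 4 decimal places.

ρ = 1 − 6Σd² / [n(n²−1)] = 1 − 6×168 / (9×80)
  = 1 − 1008/720 = 1 − 1.40000 ≈ -0.4000

-0.4000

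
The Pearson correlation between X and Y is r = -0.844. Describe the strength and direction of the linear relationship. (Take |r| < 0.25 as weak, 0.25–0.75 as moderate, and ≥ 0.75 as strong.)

strong negative

r = -0.844 < 0 so the relationship is negative.
|r| = 0.844, which falls in the strong range.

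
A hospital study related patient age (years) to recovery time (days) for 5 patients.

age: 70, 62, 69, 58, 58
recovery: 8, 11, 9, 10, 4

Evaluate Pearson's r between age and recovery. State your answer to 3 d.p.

0.194

n = 5, Σx = 317, Σy = 42, Σx² = 20233, Σy² = 382, Σxy = 2675
nΣxy − ΣxΣy = 13375 − 13314 = 61
nΣx² − (Σx)² = 101165 − 100489 = 676; nΣy² − (Σy)² = 1910 − 1764 = 146
r = 61 / √(676 × 146) = 61 / 314.1592 ≈ 0.194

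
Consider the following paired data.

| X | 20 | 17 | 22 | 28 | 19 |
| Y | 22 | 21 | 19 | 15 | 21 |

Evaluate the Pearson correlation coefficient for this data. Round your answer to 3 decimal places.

n = 5, ΣX = 106, ΣY = 98, ΣX² = 2318, ΣY² = 1952, ΣXY = 2034
nΣXY − ΣXΣY = 10170 − 10388 = -218
nΣX² − (ΣX)² = 11590 − 11236 = 354; nΣY² − (ΣY)² = 9760 − 9604 = 156
r = -218 / √(354 × 156) = -218 / 234.9979 ≈ -0.928

-0.928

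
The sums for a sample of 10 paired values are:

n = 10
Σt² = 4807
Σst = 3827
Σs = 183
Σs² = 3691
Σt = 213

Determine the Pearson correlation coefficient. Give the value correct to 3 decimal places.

r = (nΣst − ΣsΣt) / √[(nΣs² − (Σs)²)(nΣt² − (Σt)²)]
Numerator: 10×3827 − 183×213 = -709
Denominator: √[(36910 − 33489)(48070 − 45369)] = √[3421 × 2701] = 3039.7567
r = -709 / 3039.7567 ≈ -0.233

-0.233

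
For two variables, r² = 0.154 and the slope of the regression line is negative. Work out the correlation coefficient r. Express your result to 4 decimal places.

|r| = √0.154 = 0.3924
The association is negative, so r = −0.3924.

-0.3924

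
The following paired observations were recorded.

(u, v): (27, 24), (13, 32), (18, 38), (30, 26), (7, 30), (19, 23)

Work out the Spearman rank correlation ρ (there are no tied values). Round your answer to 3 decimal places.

Rank u: 5, 2, 3, 6, 1, 4
Rank v: 2, 5, 6, 3, 4, 1
d = rank(u) − rank(v): 3, -3, -3, 3, -3, 3; Σd² = 54
ρ = 1 − 6Σd² / [n(n²−1)] = 1 − 6×54 / (6×35) = 1 − 324/210 ≈ -0.543

-0.543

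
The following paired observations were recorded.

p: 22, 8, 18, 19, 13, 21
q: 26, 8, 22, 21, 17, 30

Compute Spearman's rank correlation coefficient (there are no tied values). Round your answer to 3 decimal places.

Rank p: 6, 1, 3, 4, 2, 5
Rank q: 5, 1, 4, 3, 2, 6
d = rank(p) − rank(q): 1, 0, -1, 1, 0, -1; Σd² = 4
ρ = 1 − 6Σd² / [n(n²−1)] = 1 − 6×4 / (6×35) = 1 − 24/210 ≈ 0.886

0.886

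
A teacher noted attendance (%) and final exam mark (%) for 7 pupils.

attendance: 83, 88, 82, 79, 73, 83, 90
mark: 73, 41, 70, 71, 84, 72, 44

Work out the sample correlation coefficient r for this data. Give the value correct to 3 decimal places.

n = 7, Σx = 578, Σy = 455, Σx² = 47916, Σy² = 31127, Σxy = 37084
nΣxy − ΣxΣy = 259588 − 262990 = -3402
nΣx² − (Σx)² = 335412 − 334084 = 1328; nΣy² − (Σy)² = 217889 − 207025 = 10864
r = -3402 / √(1328 × 10864) = -3402 / 3798.3407 ≈ -0.896

-0.896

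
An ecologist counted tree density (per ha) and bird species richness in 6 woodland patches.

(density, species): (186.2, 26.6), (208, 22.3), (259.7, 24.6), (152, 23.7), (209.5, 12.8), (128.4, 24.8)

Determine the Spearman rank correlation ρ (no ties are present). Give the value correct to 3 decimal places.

Rank density: 3, 4, 6, 2, 5, 1
Rank species: 6, 2, 4, 3, 1, 5
d = rank(density) − rank(species): -3, 2, 2, -1, 4, -4; Σd² = 50
ρ = 1 − 6Σd² / [n(n²−1)] = 1 − 6×50 / (6×35) = 1 − 300/210 ≈ -0.429

-0.429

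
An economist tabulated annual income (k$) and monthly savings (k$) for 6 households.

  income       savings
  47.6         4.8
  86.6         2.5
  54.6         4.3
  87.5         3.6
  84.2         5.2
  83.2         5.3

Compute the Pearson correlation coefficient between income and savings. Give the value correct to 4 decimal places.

n = 6, Σx = 443.7, Σy = 25.7, Σx² = 34414.61, Σy² = 115.87, Σxy = 1873.56
nΣxy − ΣxΣy = 11241.36 − 11403.09 = -161.73
nΣx² − (Σx)² = 206487.66 − 196869.69 = 9617.97; nΣy² − (Σy)² = 695.22 − 660.49 = 34.73
r = -161.73 / √(9617.97 × 34.73) = -161.73 / 577.9551 ≈ -0.2798

-0.2798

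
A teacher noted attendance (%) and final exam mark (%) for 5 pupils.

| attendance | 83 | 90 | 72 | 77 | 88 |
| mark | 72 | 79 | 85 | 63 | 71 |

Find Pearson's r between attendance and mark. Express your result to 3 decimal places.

n = 5, Σx = 410, Σy = 370, Σx² = 33846, Σy² = 27660, Σxy = 30305
nΣxy − ΣxΣy = 151525 − 151700 = -175
nΣx² − (Σx)² = 169230 − 168100 = 1130; nΣy² − (Σy)² = 138300 − 136900 = 1400
r = -175 / √(1130 × 1400) = -175 / 1257.7758 ≈ -0.139

-0.139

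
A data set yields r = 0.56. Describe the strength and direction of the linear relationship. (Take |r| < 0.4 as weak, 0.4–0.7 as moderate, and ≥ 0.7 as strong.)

moderate positive

r = 0.56 > 0 so the relationship is positive.
|r| = 0.56, which falls in the moderate range.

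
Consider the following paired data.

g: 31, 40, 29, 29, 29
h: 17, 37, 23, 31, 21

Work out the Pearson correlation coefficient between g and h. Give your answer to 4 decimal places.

n = 5, Σg = 158, Σh = 129, Σg² = 5084, Σh² = 3589, Σgh = 4182
nΣgh − ΣgΣh = 20910 − 20382 = 528
nΣg² − (Σg)² = 25420 − 24964 = 456; nΣh² − (Σh)² = 17945 − 16641 = 1304
r = 528 / √(456 × 1304) = 528 / 771.1187 ≈ 0.6847

0.6847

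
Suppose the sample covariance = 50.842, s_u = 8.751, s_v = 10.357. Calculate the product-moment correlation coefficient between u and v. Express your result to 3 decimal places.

0.561

r = Cov(u,v) / (s_u · s_v) = 50.842 / (8.751 × 10.357)
  = 50.842 / 90.6341 ≈ 0.561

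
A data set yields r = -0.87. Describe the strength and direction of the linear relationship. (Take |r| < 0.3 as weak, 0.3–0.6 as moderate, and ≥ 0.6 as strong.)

r = -0.87 < 0 so the relationship is negative.
|r| = 0.87, which falls in the strong range.

strong negative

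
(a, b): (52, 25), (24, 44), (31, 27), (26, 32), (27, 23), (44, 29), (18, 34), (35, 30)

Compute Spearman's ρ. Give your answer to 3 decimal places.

Rank a: 8, 2, 5, 3, 4, 7, 1, 6
Rank b: 2, 8, 3, 6, 1, 4, 7, 5
d = rank(a) − rank(b): 6, -6, 2, -3, 3, 3, -6, 1; Σd² = 140
ρ = 1 − 6Σd² / [n(n²−1)] = 1 − 6×140 / (8×63) = 1 − 840/504 ≈ -0.667

-0.667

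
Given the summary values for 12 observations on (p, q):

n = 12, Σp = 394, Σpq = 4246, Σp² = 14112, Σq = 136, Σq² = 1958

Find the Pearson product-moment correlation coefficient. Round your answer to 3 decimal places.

r = (nΣpq − ΣpΣq) / √[(nΣp² − (Σp)²)(nΣq² − (Σq)²)]
Numerator: 12×4246 − 394×136 = -2632
Denominator: √[(169344 − 155236)(23496 − 18496)] = √[14108 × 5000] = 8398.8094
r = -2632 / 8398.8094 ≈ -0.313

-0.313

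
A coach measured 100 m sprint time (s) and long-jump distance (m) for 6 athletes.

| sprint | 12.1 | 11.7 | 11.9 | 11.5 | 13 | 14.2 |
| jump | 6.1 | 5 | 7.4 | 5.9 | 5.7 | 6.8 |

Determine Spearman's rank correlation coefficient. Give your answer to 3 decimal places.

Rank sprint: 4, 2, 3, 1, 5, 6
Rank jump: 4, 1, 6, 3, 2, 5
d = rank(sprint) − rank(jump): 0, 1, -3, -2, 3, 1; Σd² = 24
ρ = 1 − 6Σd² / [n(n²−1)] = 1 − 6×24 / (6×35) = 1 − 144/210 ≈ 0.314

0.314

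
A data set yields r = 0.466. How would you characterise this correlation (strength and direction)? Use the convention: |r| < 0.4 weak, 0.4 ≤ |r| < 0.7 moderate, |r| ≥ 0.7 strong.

moderate positive

r = 0.466 > 0 so the relationship is positive.
|r| = 0.466, which falls in the moderate range.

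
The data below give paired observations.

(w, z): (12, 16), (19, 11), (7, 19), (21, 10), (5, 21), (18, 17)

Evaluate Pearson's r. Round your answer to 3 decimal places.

-0.889

n = 6, Σw = 82, Σz = 94, Σw² = 1344, Σz² = 1568, Σwz = 1155
nΣwz − ΣwΣz = 6930 − 7708 = -778
nΣw² − (Σw)² = 8064 − 6724 = 1340; nΣz² − (Σz)² = 9408 − 8836 = 572
r = -778 / √(1340 × 572) = -778 / 875.4884 ≈ -0.889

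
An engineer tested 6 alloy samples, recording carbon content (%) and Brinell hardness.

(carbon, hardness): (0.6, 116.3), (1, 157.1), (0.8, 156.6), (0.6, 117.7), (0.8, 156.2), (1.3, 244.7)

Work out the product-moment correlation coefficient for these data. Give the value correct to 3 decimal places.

n = 6, Σx = 5.1, Σy = 948.6, Σx² = 4.69, Σy² = 160859.48, Σxy = 865.85
nΣxy − ΣxΣy = 5195.1 − 4837.86 = 357.24
nΣx² − (Σx)² = 28.14 − 26.01 = 2.13; nΣy² − (Σy)² = 965156.88 − 899841.96 = 65314.92
r = 357.24 / √(2.13 × 65314.92) = 357.24 / 372.9890 ≈ 0.958

0.958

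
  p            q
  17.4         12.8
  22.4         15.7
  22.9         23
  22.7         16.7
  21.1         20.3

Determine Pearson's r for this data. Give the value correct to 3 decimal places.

0.641

n = 5, Σp = 106.5, Σq = 88.5, Σp² = 2289.43, Σq² = 1630.31, Σpq = 1908.52
nΣpq − ΣpΣq = 9542.6 − 9425.25 = 117.35
nΣp² − (Σp)² = 11447.15 − 11342.25 = 104.9; nΣq² − (Σq)² = 8151.55 − 7832.25 = 319.3
r = 117.35 / √(104.9 × 319.3) = 117.35 / 183.0152 ≈ 0.641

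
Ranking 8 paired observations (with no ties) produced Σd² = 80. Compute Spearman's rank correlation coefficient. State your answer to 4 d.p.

ρ = 1 − 6Σd² / [n(n²−1)] = 1 − 6×80 / (8×63)
  = 1 − 480/504 = 1 − 0.95238 ≈ 0.0476

0.0476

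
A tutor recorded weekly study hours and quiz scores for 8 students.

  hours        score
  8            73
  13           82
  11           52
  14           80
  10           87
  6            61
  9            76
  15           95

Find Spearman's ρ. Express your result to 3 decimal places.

Rank hours: 2, 6, 5, 7, 4, 1, 3, 8
Rank score: 3, 6, 1, 5, 7, 2, 4, 8
d = rank(hours) − rank(score): -1, 0, 4, 2, -3, -1, -1, 0; Σd² = 32
ρ = 1 − 6Σd² / [n(n²−1)] = 1 − 6×32 / (8×63) = 1 − 192/504 ≈ 0.619

0.619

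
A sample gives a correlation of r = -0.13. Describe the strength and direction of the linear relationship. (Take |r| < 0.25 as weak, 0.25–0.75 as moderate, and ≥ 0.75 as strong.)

r = -0.13 < 0 so the relationship is negative.
|r| = 0.13, which falls in the weak range.

weak negative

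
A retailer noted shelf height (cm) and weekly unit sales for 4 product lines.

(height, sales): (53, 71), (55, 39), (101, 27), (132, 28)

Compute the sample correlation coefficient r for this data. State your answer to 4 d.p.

n = 4, Σx = 341, Σy = 165, Σx² = 33459, Σy² = 8075, Σxy = 12331
nΣxy − ΣxΣy = 49324 − 56265 = -6941
nΣx² − (Σx)² = 133836 − 116281 = 17555; nΣy² − (Σy)² = 32300 − 27225 = 5075
r = -6941 / √(17555 × 5075) = -6941 / 9438.8360 ≈ -0.7354

-0.7354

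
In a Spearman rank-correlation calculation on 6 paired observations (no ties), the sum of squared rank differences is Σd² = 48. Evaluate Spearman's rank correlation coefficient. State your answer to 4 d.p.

-0.3714

ρ = 1 − 6Σd² / [n(n²−1)] = 1 − 6×48 / (6×35)
  = 1 − 288/210 = 1 − 1.37143 ≈ -0.3714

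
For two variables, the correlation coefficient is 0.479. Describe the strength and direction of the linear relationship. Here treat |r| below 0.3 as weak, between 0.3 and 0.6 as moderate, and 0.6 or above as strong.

moderate positive

r = 0.479 > 0 so the relationship is positive.
|r| = 0.479, which falls in the moderate range.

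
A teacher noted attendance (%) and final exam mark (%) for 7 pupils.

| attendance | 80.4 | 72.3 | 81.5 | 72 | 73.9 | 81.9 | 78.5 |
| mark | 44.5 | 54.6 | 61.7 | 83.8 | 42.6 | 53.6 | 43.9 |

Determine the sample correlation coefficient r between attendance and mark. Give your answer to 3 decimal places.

n = 7, Σx = 540.5, Σy = 384.7, Σx² = 41848.77, Σy² = 22405.67, Σxy = 29571.66
nΣxy − ΣxΣy = 207001.62 − 207930.35 = -928.73
nΣx² − (Σx)² = 292941.39 − 292140.25 = 801.14; nΣy² − (Σy)² = 156839.69 − 147994.09 = 8845.6
r = -928.73 / √(801.14 × 8845.6) = -928.73 / 2662.0601 ≈ -0.349

-0.349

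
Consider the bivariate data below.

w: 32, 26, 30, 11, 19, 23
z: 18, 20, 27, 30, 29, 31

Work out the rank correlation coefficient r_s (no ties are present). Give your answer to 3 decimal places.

-0.771

Rank w: 6, 4, 5, 1, 2, 3
Rank z: 1, 2, 3, 5, 4, 6
d = rank(w) − rank(z): 5, 2, 2, -4, -2, -3; Σd² = 62
ρ = 1 − 6Σd² / [n(n²−1)] = 1 − 6×62 / (6×35) = 1 − 372/210 ≈ -0.771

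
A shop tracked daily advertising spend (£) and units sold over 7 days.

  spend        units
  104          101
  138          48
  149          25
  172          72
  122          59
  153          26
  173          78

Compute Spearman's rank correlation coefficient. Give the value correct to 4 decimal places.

-0.0714

Rank spend: 1, 3, 4, 6, 2, 5, 7
Rank units: 7, 3, 1, 5, 4, 2, 6
d = rank(spend) − rank(units): -6, 0, 3, 1, -2, 3, 1; Σd² = 60
ρ = 1 − 6Σd² / [n(n²−1)] = 1 − 6×60 / (7×48) = 1 − 360/336 ≈ -0.0714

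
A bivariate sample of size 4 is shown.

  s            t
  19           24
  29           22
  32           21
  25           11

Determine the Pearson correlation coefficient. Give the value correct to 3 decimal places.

n = 4, Σs = 105, Σt = 78, Σs² = 2851, Σt² = 1622, Σst = 2041
nΣst − ΣsΣt = 8164 − 8190 = -26
nΣs² − (Σs)² = 11404 − 11025 = 379; nΣt² − (Σt)² = 6488 − 6084 = 404
r = -26 / √(379 × 404) = -26 / 391.3004 ≈ -0.066

-0.066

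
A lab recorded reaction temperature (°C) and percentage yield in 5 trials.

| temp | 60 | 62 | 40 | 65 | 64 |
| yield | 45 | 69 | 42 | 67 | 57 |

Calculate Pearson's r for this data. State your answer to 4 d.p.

n = 5, Σx = 291, Σy = 280, Σx² = 17365, Σy² = 16288, Σxy = 16661
nΣxy − ΣxΣy = 83305 − 81480 = 1825
nΣx² − (Σx)² = 86825 − 84681 = 2144; nΣy² − (Σy)² = 81440 − 78400 = 3040
r = 1825 / √(2144 × 3040) = 1825 / 2552.9904 ≈ 0.7148

0.7148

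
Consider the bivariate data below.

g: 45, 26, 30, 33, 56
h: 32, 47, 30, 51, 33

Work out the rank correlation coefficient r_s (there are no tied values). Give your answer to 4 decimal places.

Rank g: 4, 1, 2, 3, 5
Rank h: 2, 4, 1, 5, 3
d = rank(g) − rank(h): 2, -3, 1, -2, 2; Σd² = 22
ρ = 1 − 6Σd² / [n(n²−1)] = 1 − 6×22 / (5×24) = 1 − 132/120 ≈ -0.1000

-0.1000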